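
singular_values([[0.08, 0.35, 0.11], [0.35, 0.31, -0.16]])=[0.57, 0.25]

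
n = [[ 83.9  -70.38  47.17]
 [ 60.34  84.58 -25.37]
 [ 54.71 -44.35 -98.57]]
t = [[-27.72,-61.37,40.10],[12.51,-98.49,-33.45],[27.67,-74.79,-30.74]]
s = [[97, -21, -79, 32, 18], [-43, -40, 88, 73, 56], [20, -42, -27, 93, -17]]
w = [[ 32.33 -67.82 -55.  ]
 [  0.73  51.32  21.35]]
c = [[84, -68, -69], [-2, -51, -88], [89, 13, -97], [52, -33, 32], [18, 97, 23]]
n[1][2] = -25.37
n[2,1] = -44.35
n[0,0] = 83.9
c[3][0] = 52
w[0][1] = -67.82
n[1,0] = 60.34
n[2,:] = [54.71, -44.35, -98.57]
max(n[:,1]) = 84.58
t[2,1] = -74.79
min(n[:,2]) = -98.57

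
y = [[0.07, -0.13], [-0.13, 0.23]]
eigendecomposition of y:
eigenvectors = [[-0.87, 0.49], [-0.49, -0.87]]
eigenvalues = [-0.0, 0.3]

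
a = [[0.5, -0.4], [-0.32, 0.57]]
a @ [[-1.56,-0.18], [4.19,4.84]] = [[-2.46, -2.03], [2.89, 2.82]]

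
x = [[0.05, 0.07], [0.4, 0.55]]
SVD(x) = [[-0.13, -0.99], [-0.99, 0.13]] @ diag([0.6854921356013551, 0.0007294029705554896]) @ [[-0.59, -0.81],[0.81, -0.59]]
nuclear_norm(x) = 0.69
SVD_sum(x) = [[0.05,0.07], [0.40,0.55]] + [[-0.0, 0.0], [0.0, -0.00]]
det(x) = -0.00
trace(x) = 0.60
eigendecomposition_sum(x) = [[-0.00,0.00], [0.00,-0.0]] + [[0.05,  0.07], [0.40,  0.55]]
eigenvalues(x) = [-0.0, 0.6]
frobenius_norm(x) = 0.69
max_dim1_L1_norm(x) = 0.95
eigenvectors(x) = [[-0.81,-0.13], [0.59,-0.99]]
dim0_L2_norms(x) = [0.4, 0.55]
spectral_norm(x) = 0.69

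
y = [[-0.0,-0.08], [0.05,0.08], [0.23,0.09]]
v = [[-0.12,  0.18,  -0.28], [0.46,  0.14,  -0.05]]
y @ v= [[-0.04, -0.01, 0.00], [0.03, 0.02, -0.02], [0.01, 0.05, -0.07]]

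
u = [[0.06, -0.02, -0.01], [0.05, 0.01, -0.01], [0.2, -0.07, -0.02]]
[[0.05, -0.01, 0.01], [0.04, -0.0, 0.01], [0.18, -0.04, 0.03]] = u @ [[0.86,-0.12,0.17], [-0.12,0.22,-0.02], [0.17,-0.02,0.24]]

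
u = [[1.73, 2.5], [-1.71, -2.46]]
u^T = [[1.73,-1.71],[2.50,-2.46]]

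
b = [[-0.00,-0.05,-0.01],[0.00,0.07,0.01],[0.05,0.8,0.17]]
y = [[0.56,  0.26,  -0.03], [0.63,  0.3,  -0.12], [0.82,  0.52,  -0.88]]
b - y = [[-0.56, -0.31, 0.02],  [-0.63, -0.23, 0.13],  [-0.77, 0.28, 1.05]]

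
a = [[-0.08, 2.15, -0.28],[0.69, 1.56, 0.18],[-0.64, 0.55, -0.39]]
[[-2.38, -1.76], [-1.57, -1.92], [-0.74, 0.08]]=a @ [[0.17, -1.0], [-1.09, -0.82], [0.09, 0.29]]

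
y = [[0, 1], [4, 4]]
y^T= [[0, 4], [1, 4]]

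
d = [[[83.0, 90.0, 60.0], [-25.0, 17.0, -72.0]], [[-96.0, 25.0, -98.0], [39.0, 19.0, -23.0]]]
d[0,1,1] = 17.0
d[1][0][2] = -98.0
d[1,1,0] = 39.0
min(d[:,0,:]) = -98.0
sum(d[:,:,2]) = -133.0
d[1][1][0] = 39.0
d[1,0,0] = -96.0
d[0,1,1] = 17.0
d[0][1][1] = 17.0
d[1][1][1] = 19.0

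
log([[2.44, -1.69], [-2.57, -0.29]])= [[1.06+0.71j, -0.31+1.07j], [-0.48+1.62j, (0.56+2.43j)]]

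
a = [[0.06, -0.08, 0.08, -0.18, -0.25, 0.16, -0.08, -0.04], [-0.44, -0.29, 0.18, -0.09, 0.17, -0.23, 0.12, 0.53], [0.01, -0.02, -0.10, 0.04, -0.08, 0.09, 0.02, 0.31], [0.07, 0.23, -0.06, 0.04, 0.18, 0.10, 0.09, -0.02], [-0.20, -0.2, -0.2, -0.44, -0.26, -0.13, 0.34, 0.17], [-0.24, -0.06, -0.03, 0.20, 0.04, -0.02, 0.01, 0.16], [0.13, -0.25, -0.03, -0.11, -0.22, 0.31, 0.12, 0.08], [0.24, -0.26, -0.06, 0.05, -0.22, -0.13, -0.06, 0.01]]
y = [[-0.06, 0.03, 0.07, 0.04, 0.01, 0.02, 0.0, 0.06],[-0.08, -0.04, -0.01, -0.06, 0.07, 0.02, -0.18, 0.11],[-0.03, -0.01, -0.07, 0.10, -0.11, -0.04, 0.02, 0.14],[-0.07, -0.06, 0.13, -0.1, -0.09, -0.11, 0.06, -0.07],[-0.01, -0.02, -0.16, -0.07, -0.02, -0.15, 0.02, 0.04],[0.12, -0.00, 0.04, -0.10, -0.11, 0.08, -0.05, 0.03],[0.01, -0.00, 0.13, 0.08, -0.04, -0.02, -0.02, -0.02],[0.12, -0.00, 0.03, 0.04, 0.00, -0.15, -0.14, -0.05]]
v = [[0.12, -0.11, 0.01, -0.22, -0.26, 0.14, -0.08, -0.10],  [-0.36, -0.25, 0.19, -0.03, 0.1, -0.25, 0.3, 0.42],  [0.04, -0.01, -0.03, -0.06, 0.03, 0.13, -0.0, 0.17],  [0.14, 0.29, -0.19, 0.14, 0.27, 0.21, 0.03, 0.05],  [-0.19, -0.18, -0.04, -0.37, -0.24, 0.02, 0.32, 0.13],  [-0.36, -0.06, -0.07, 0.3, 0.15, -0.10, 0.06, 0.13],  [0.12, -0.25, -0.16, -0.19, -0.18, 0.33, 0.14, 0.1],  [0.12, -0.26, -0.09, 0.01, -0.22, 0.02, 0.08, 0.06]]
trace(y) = -0.28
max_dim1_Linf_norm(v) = 0.42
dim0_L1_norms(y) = [0.5, 0.16, 0.64, 0.59, 0.45, 0.59, 0.49, 0.52]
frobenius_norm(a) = 1.49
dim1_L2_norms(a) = [0.38, 0.83, 0.35, 0.34, 0.74, 0.36, 0.51, 0.45]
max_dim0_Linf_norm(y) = 0.18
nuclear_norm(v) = 3.25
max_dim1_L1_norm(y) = 0.69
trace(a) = -0.44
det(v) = 0.00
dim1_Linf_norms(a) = [0.25, 0.53, 0.31, 0.23, 0.44, 0.24, 0.31, 0.26]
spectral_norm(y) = 0.30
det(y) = 0.00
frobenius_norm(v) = 1.48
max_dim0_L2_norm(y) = 0.27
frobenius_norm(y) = 0.62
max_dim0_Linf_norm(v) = 0.42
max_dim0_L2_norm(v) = 0.6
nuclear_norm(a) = 3.43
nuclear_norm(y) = 1.55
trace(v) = -0.16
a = v + y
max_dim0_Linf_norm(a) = 0.53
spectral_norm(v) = 0.95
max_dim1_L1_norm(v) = 1.9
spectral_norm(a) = 0.99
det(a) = 0.00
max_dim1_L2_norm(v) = 0.75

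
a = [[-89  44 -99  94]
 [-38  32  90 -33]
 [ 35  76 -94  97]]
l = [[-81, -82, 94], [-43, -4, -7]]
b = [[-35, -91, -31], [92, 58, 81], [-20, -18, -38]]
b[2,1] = -18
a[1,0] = -38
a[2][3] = 97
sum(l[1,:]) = -54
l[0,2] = 94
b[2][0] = -20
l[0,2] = 94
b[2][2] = -38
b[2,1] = -18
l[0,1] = -82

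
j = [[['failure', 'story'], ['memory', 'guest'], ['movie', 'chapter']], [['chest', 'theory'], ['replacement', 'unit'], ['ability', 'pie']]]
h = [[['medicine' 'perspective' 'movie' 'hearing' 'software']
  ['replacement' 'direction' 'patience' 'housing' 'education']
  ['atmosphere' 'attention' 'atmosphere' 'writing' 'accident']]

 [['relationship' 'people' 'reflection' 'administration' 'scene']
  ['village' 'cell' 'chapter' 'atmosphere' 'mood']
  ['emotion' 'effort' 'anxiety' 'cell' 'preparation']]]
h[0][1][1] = 'direction'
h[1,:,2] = ['reflection', 'chapter', 'anxiety']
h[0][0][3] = 'hearing'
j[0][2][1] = 'chapter'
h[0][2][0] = 'atmosphere'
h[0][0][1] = 'perspective'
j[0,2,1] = 'chapter'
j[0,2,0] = 'movie'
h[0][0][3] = 'hearing'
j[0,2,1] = 'chapter'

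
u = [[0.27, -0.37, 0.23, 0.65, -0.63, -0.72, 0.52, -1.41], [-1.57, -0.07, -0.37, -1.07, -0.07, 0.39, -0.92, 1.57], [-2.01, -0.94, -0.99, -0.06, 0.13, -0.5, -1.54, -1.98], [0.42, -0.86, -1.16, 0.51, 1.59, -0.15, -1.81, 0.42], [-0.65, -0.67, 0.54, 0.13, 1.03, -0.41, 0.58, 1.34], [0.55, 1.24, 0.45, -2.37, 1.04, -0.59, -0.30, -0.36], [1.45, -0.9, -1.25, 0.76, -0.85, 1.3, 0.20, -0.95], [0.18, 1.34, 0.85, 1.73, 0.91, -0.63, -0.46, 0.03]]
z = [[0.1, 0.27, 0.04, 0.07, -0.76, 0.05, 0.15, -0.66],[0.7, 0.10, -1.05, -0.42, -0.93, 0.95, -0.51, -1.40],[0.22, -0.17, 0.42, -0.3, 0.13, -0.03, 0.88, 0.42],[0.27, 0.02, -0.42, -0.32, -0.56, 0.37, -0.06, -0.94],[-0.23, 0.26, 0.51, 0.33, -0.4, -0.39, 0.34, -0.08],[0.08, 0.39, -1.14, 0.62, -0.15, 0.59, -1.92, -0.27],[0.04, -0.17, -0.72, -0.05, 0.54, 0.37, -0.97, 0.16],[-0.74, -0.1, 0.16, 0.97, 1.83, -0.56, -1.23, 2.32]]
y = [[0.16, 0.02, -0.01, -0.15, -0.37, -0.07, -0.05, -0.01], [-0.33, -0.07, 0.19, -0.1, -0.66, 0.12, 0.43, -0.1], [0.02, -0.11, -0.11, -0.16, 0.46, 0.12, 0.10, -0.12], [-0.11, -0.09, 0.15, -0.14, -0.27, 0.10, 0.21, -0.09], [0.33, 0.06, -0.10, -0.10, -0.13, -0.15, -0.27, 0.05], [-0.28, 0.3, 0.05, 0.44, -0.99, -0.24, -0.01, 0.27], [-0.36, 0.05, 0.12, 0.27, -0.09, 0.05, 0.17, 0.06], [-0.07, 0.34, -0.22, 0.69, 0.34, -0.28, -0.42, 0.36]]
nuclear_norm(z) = 9.29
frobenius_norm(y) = 2.15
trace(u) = 0.39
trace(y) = 0.00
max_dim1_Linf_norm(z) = 2.32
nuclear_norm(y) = 3.75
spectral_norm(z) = 4.27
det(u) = 0.09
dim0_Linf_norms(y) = [0.36, 0.34, 0.22, 0.69, 0.99, 0.28, 0.43, 0.36]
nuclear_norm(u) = 19.05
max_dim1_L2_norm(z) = 3.48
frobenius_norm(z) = 5.55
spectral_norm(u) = 4.12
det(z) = 0.00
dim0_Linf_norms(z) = [0.74, 0.39, 1.14, 0.97, 1.83, 0.95, 1.92, 2.32]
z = y @ u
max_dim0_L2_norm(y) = 1.41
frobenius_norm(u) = 7.83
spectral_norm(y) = 1.53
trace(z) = 1.84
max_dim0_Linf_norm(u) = 2.37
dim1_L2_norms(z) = [1.06, 2.4, 1.15, 1.3, 0.96, 2.44, 1.4, 3.48]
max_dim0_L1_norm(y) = 3.31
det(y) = 0.00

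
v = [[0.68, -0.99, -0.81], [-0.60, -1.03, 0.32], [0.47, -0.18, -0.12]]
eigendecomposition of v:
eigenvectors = [[(-0.43+0j), (-0.77+0j), -0.77-0.00j], [-0.90+0.00j, (0.21+0.02j), (0.21-0.02j)], [0.03+0.00j, -0.50+0.34j, (-0.5-0.34j)]]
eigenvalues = [(-1.33+0j), (0.43+0.38j), (0.43-0.38j)]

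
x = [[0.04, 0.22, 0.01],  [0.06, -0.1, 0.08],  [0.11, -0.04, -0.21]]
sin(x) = [[0.04, 0.22, 0.01],[0.06, -0.1, 0.08],[0.11, -0.04, -0.21]]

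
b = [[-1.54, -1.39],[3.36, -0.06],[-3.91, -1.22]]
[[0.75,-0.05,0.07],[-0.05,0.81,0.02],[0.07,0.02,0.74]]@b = [[-1.6,-1.12], [2.72,-0.00], [-2.93,-1.0]]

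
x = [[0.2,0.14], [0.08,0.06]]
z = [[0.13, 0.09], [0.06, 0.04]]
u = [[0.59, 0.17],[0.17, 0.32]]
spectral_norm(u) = 0.67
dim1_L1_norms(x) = [0.34, 0.14]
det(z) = -0.00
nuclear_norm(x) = 0.27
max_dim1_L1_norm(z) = 0.22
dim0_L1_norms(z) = [0.19, 0.13]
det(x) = 0.00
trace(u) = 0.91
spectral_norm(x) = 0.26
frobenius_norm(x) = 0.26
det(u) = 0.16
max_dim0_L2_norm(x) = 0.22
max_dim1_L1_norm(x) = 0.34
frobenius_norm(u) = 0.71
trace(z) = 0.17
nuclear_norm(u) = 0.91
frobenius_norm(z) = 0.17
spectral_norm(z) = 0.17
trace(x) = 0.26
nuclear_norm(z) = 0.17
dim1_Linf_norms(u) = [0.59, 0.32]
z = u @ x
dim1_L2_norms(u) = [0.61, 0.36]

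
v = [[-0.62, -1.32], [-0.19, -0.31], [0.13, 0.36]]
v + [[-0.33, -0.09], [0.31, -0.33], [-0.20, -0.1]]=[[-0.95, -1.41], [0.12, -0.64], [-0.07, 0.26]]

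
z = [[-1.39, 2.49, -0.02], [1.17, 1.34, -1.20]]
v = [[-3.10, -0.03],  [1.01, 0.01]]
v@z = [[4.27, -7.76, 0.1],[-1.39, 2.53, -0.03]]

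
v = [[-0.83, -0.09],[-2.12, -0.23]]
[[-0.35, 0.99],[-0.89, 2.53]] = v@[[0.32, -1.25], [0.90, 0.54]]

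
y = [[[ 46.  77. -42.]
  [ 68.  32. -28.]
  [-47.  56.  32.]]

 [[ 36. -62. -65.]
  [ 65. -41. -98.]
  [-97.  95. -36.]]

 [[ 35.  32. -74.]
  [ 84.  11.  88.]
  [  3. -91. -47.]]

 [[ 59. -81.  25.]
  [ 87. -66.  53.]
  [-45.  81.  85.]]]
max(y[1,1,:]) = 65.0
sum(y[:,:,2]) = -107.0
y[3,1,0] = 87.0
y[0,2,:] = [-47.0, 56.0, 32.0]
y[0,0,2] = -42.0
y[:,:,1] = [[77.0, 32.0, 56.0], [-62.0, -41.0, 95.0], [32.0, 11.0, -91.0], [-81.0, -66.0, 81.0]]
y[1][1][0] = 65.0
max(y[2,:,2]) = 88.0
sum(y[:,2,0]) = -186.0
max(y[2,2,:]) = 3.0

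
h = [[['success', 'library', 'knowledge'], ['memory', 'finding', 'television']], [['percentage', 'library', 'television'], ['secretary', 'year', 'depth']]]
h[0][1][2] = 'television'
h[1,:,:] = [['percentage', 'library', 'television'], ['secretary', 'year', 'depth']]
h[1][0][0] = 'percentage'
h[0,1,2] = 'television'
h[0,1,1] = 'finding'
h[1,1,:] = ['secretary', 'year', 'depth']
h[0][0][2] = 'knowledge'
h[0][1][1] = 'finding'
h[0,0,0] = 'success'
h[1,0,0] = 'percentage'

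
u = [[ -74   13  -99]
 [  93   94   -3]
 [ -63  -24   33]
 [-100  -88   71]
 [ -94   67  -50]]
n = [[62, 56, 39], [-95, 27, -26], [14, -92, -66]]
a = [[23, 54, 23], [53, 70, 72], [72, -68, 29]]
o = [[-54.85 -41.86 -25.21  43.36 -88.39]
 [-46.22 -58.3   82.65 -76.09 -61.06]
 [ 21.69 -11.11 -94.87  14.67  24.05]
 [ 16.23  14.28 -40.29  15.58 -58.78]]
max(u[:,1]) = 94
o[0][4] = -88.39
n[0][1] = 56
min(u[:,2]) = -99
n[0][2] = 39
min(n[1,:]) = -95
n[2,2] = -66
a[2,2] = 29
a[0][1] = 54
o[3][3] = 15.58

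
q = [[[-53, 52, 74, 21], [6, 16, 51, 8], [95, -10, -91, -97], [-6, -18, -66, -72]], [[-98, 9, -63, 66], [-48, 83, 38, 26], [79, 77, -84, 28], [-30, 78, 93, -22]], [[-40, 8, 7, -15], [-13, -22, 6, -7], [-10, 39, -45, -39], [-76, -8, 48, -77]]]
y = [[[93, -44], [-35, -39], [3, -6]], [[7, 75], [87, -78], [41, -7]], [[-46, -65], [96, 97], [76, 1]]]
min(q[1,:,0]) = -98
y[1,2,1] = -7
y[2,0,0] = -46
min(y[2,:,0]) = -46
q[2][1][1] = -22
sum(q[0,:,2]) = -32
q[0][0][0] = -53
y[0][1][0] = -35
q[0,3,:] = [-6, -18, -66, -72]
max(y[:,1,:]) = 97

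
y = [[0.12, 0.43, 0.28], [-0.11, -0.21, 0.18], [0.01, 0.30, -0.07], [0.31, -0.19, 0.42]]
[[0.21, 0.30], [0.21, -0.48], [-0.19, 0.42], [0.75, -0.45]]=y @[[0.69, 0.56], [-0.41, 1.17], [1.09, -0.95]]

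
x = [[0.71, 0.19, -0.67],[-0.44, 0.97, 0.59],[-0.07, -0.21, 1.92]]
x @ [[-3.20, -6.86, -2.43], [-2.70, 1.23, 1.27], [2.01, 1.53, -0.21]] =[[-4.13, -5.66, -1.34], [-0.03, 5.11, 2.18], [4.65, 3.16, -0.50]]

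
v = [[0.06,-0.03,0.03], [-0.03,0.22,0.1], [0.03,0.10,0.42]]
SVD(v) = [[-0.04,0.29,-0.96],[-0.38,-0.89,-0.25],[-0.93,0.35,0.14]] @ diag([0.46208590389438936, 0.1902839674424378, 0.04763012866317282]) @ [[-0.04, -0.38, -0.93], [0.29, -0.89, 0.35], [-0.96, -0.25, 0.14]]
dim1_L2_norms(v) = [0.07, 0.24, 0.43]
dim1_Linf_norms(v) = [0.06, 0.22, 0.42]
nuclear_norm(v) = 0.70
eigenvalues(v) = [0.05, 0.19, 0.46]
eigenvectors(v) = [[-0.96, -0.29, 0.04], [-0.25, 0.89, 0.38], [0.14, -0.35, 0.93]]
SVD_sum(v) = [[0.0, 0.01, 0.02], [0.01, 0.07, 0.16], [0.02, 0.16, 0.4]] + [[0.02, -0.05, 0.02], [-0.05, 0.15, -0.06], [0.02, -0.06, 0.02]] + [[0.04, 0.01, -0.01],[0.01, 0.0, -0.00],[-0.01, -0.00, 0.0]]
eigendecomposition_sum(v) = [[0.04,0.01,-0.01],[0.01,0.00,-0.00],[-0.01,-0.0,0.0]] + [[0.02, -0.05, 0.02],[-0.05, 0.15, -0.06],[0.02, -0.06, 0.02]] + [[0.0, 0.01, 0.02], [0.01, 0.07, 0.16], [0.02, 0.16, 0.40]]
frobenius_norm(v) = 0.50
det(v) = 0.00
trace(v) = 0.70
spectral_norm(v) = 0.46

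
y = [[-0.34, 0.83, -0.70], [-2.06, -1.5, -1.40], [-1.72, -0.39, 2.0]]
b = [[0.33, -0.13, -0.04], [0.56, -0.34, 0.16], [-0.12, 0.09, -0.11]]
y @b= [[0.44,-0.3,0.22], [-1.35,0.65,-0.00], [-1.03,0.54,-0.21]]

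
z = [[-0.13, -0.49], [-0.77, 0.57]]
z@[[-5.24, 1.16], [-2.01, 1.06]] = [[1.67,-0.67], [2.89,-0.29]]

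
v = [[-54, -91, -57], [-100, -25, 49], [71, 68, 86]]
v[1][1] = -25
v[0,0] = -54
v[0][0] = -54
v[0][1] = -91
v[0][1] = -91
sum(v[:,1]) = -48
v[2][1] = 68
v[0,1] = -91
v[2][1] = 68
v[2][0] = 71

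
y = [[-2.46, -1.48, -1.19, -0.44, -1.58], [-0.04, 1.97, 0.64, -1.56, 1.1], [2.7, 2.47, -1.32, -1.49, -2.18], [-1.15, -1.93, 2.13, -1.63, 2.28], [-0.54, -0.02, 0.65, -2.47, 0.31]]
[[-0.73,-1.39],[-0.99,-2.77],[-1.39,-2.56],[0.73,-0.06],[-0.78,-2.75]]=y@[[0.28, 0.63], [-0.41, -0.79], [0.12, -0.03], [0.32, 1.02], [0.23, 0.38]]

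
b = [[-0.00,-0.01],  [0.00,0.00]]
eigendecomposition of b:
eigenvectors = [[1.00,1.0],  [0.00,0.0]]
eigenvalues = [-0.0, 0.0]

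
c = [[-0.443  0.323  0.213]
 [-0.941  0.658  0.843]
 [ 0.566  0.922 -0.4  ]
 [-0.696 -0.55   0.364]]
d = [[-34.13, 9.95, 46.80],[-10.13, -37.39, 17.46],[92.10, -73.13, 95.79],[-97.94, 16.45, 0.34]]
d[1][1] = -37.39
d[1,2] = 17.46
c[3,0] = -0.696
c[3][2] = 0.364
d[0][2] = 46.8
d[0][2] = 46.8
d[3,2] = 0.34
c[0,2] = 0.213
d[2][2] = 95.79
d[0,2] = 46.8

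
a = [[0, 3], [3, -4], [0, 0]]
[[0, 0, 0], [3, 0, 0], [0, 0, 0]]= a @ [[1, 0, 0], [0, 0, 0]]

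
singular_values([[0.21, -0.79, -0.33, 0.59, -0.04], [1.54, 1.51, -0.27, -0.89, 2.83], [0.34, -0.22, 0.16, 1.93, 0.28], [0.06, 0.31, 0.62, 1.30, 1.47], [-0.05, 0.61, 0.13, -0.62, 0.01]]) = [3.86, 2.74, 1.05, 0.53, 0.0]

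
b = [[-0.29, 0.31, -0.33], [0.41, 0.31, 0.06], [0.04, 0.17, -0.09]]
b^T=[[-0.29, 0.41, 0.04], [0.31, 0.31, 0.17], [-0.33, 0.06, -0.09]]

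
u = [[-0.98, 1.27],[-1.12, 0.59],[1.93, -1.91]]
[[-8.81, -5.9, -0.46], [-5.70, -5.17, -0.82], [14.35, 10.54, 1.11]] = u @ [[2.41, 3.66, 0.91], [-5.08, -1.82, 0.34]]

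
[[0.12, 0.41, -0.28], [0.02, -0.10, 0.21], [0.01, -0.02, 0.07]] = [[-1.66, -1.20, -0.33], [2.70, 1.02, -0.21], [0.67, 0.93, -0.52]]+[[1.78, 1.61, 0.05], [-2.68, -1.12, 0.42], [-0.66, -0.95, 0.59]]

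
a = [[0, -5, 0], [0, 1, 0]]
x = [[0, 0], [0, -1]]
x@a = [[0, 0, 0], [0, -1, 0]]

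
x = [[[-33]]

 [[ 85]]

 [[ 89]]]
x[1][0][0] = 85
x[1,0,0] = 85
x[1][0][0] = 85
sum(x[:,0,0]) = 141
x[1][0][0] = 85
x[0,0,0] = -33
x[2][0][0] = 89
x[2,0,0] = 89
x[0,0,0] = -33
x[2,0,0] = 89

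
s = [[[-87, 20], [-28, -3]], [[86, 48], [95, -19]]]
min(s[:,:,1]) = -19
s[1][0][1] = 48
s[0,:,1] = [20, -3]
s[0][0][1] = 20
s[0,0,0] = -87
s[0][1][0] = -28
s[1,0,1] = 48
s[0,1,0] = -28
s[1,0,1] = 48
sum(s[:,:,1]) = 46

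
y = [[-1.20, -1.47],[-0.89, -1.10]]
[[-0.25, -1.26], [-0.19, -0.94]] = y @[[-0.22, 0.33], [0.35, 0.59]]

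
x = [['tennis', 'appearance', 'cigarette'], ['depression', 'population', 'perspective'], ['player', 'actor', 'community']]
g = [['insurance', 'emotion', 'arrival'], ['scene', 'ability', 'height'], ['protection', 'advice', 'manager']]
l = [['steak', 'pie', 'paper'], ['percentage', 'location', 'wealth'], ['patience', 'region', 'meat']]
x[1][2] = 'perspective'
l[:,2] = ['paper', 'wealth', 'meat']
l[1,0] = 'percentage'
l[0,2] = 'paper'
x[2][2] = 'community'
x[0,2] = 'cigarette'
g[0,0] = 'insurance'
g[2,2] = 'manager'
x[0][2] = 'cigarette'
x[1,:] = ['depression', 'population', 'perspective']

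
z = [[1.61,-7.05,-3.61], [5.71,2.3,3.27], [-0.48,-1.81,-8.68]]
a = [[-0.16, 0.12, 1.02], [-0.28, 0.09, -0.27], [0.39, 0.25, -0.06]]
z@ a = [[0.31,-1.34,3.76], [-0.28,1.71,5.01], [-2.8,-2.39,0.52]]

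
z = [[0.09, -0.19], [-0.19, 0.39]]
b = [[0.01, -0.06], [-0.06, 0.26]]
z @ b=[[0.01, -0.05], [-0.03, 0.11]]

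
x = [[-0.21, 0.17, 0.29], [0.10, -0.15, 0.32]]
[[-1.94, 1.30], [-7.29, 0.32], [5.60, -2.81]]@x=[[0.54, -0.52, -0.15], [1.56, -1.29, -2.01], [-1.46, 1.37, 0.72]]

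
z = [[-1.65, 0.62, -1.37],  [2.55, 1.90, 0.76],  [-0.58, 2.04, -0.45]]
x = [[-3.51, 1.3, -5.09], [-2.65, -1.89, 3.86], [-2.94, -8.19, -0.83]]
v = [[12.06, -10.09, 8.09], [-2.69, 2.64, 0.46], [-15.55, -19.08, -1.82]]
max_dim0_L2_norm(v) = 21.74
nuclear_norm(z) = 6.73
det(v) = 916.81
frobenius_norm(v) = 30.60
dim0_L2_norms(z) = [3.09, 2.86, 1.63]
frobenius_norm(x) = 11.91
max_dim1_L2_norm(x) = 8.74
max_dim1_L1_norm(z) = 5.21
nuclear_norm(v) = 44.71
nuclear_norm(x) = 19.42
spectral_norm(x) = 9.13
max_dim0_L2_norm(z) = 3.09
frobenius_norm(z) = 4.51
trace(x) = -6.23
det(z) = -4.23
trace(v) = 12.88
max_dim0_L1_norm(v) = 31.81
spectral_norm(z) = 3.58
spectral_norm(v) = 24.69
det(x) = -216.27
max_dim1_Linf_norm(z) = 2.55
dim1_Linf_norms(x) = [5.09, 3.86, 8.19]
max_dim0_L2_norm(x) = 8.51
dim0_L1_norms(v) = [30.3, 31.81, 10.37]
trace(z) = -0.20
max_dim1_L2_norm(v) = 24.68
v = x @ z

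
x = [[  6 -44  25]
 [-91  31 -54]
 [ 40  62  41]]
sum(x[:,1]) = 49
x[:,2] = [25, -54, 41]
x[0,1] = -44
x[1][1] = 31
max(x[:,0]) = 40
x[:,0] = [6, -91, 40]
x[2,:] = [40, 62, 41]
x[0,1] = -44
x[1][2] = -54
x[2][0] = 40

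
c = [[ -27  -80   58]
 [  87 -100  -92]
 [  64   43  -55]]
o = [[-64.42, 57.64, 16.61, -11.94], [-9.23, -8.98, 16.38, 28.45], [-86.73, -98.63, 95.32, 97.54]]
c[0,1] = -80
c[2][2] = -55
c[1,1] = -100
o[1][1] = -8.98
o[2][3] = 97.54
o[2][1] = -98.63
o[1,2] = 16.38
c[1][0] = 87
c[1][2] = -92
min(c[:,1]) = -100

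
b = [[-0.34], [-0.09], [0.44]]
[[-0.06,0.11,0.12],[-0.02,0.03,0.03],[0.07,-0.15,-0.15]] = b@[[0.17, -0.33, -0.35]]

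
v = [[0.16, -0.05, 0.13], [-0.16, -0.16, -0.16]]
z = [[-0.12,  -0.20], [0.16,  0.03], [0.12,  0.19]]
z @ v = [[0.01,0.04,0.02], [0.02,-0.01,0.02], [-0.01,-0.04,-0.01]]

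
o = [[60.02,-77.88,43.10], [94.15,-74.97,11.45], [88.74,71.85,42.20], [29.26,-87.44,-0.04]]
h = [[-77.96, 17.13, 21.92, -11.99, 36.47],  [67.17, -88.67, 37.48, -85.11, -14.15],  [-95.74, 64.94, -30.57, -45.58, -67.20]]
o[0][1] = -77.88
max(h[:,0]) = 67.17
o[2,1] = 71.85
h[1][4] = -14.15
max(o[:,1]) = 71.85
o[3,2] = -0.04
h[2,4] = -67.2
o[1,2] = 11.45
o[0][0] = 60.02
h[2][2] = -30.57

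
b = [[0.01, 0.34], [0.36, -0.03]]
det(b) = -0.123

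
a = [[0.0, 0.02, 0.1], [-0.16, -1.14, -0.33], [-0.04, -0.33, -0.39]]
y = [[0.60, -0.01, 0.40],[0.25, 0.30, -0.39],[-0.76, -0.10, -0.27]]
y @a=[[-0.01, -0.11, -0.09], [-0.03, -0.21, 0.08], [0.03, 0.19, 0.06]]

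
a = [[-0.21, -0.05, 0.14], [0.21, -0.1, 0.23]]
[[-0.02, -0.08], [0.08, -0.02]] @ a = [[-0.01, 0.01, -0.02], [-0.02, -0.00, 0.01]]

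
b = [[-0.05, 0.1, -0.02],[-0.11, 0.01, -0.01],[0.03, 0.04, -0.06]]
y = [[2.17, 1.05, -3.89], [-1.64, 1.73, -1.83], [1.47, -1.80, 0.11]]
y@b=[[-0.34,0.07,0.18], [-0.16,-0.22,0.13], [0.13,0.13,-0.02]]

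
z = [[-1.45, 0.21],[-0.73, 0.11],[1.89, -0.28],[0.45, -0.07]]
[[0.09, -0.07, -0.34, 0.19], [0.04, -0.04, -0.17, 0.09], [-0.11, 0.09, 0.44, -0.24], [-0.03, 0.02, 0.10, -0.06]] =z@[[-0.01, 0.03, 0.22, -0.11],[0.34, -0.12, -0.08, 0.13]]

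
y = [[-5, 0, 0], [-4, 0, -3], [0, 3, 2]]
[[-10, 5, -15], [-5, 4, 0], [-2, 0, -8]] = y @ [[2, -1, 3], [0, 0, 0], [-1, 0, -4]]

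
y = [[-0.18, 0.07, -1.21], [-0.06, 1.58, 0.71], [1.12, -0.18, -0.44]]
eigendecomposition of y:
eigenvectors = [[(-0.7+0j),(-0.7-0j),(0.07+0j)], [(0.12-0.18j),(0.12+0.18j),1.00+0.00j], [-0.06+0.68j,(-0.06-0.68j),-0.05+0.00j]]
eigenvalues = [(-0.29+1.18j), (-0.29-1.18j), (1.54+0j)]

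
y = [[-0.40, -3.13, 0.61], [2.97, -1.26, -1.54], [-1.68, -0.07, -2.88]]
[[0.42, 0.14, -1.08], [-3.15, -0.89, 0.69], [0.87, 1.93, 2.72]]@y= [[2.06,-1.42,3.15], [-2.54,10.93,-2.54], [0.81,-5.35,-10.28]]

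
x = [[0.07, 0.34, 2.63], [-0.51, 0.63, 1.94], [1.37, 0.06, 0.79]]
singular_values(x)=[3.42, 1.47, 0.25]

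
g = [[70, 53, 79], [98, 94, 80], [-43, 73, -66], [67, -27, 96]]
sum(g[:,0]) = 192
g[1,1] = 94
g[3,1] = -27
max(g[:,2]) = 96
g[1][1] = 94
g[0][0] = 70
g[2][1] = 73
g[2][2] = -66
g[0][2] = 79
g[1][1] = 94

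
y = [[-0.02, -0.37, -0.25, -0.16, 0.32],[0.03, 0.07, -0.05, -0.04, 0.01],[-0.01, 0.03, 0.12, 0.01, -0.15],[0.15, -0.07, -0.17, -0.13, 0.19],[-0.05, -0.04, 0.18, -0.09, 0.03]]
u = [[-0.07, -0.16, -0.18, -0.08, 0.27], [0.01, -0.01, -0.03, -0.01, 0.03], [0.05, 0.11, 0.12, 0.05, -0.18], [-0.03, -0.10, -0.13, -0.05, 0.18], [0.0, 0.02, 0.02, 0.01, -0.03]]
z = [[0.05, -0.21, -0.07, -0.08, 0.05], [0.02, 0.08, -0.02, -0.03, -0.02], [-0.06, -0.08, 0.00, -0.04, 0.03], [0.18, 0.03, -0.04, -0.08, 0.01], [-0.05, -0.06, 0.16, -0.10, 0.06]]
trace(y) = 0.07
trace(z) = 0.11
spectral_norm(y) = 0.66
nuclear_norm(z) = 0.75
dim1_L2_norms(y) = [0.57, 0.1, 0.19, 0.33, 0.21]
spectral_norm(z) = 0.28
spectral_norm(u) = 0.52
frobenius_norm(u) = 0.52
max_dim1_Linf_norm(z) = 0.21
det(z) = -0.00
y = u + z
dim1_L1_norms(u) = [0.76, 0.09, 0.51, 0.49, 0.08]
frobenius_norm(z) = 0.41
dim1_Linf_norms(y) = [0.37, 0.07, 0.15, 0.19, 0.18]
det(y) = 0.00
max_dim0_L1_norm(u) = 0.69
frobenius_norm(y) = 0.73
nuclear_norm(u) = 0.56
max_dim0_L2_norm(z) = 0.25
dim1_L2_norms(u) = [0.38, 0.05, 0.25, 0.25, 0.04]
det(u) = 0.00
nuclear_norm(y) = 1.20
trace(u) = -0.04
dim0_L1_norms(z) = [0.36, 0.46, 0.29, 0.33, 0.17]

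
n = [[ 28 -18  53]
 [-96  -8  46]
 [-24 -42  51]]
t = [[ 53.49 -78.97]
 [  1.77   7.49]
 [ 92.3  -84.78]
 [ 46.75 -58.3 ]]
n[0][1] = -18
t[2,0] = 92.3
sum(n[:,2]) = 150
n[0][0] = 28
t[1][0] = 1.77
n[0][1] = -18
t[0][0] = 53.49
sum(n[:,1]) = -68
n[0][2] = 53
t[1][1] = 7.49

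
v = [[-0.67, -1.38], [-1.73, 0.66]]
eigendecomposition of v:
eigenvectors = [[-0.80, 0.51], [-0.59, -0.86]]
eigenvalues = [-1.69, 1.68]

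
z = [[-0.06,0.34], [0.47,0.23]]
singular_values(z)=[0.54, 0.32]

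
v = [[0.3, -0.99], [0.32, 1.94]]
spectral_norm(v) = 2.18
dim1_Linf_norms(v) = [0.99, 1.94]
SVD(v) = [[-0.44,0.9], [0.90,0.44]] @ diag([2.1832592967210482, 0.41167808209948886]) @ [[0.07, 1.0],[1.00, -0.07]]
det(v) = 0.90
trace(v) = 2.24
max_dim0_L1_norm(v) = 2.93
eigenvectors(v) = [[-0.98, 0.57], [0.22, -0.82]]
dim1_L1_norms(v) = [1.29, 2.26]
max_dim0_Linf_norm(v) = 1.94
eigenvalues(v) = [0.52, 1.72]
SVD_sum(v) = [[-0.07,-0.96], [0.14,1.95]] + [[0.37,  -0.03], [0.18,  -0.01]]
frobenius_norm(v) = 2.22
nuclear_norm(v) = 2.59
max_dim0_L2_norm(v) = 2.18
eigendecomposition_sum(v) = [[0.62, 0.43],[-0.14, -0.10]] + [[-0.32, -1.42], [0.46, 2.04]]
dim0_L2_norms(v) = [0.44, 2.18]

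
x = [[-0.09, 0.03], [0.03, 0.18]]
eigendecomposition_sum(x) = [[-0.09, 0.01], [0.01, -0.0]] + [[0.0, 0.02],[0.02, 0.18]]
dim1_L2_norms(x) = [0.09, 0.18]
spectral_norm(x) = 0.18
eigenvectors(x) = [[-0.99,-0.11],[0.11,-0.99]]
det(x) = -0.02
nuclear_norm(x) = 0.28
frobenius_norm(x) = 0.21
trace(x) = 0.09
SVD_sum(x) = [[0.0, 0.02], [0.02, 0.18]] + [[-0.09, 0.01], [0.01, -0.0]]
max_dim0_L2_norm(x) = 0.18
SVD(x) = [[0.11, 0.99], [0.99, -0.11]] @ diag([0.1832931668593933, 0.09329316685939333]) @ [[0.11, 0.99], [-0.99, 0.11]]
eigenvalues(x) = [-0.09, 0.18]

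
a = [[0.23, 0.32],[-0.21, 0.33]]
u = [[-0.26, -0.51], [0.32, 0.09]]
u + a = [[-0.03, -0.19], [0.11, 0.42]]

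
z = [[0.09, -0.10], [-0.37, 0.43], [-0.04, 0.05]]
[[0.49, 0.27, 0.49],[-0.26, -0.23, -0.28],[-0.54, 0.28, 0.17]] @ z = [[-0.08,  0.09], [0.07,  -0.09], [-0.16,  0.18]]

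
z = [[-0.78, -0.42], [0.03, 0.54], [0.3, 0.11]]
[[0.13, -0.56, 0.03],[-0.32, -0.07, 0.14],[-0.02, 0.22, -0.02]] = z @ [[0.16, 0.81, -0.18], [-0.61, -0.18, 0.27]]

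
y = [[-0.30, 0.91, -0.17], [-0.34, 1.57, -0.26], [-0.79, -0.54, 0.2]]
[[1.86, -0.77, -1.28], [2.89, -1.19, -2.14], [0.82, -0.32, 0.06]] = y @ [[-1.93, 0.8, 0.6],  [1.51, -0.59, -1.43],  [0.53, -0.03, -1.17]]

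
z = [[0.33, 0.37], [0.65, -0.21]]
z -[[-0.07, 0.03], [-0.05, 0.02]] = [[0.40, 0.34],[0.70, -0.23]]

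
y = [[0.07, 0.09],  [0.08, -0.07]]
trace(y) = 0.00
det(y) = -0.01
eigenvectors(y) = [[0.91,-0.45], [0.41,0.89]]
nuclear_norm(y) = 0.22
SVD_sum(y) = [[0.04, 0.10], [-0.01, -0.04]] + [[0.03, -0.01],[0.09, -0.03]]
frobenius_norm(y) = 0.16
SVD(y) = [[-0.94, 0.34], [0.34, 0.94]] @ diag([0.11511357772772618, 0.10511357772772623]) @ [[-0.34, -0.94], [0.94, -0.34]]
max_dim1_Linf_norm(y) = 0.09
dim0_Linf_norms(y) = [0.08, 0.09]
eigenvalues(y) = [0.11, -0.11]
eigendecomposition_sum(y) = [[0.09,0.04], [0.04,0.02]] + [[-0.02, 0.05], [0.04, -0.09]]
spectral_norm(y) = 0.12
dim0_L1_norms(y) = [0.15, 0.16]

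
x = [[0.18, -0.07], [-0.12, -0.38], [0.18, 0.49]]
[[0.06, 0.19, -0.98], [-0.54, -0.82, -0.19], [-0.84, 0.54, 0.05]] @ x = [[-0.19, -0.56], [-0.03, 0.26], [-0.21, -0.12]]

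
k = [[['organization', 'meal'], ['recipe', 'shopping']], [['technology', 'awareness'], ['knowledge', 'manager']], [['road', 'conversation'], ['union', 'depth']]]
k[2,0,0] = 'road'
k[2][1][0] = 'union'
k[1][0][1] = 'awareness'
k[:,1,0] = ['recipe', 'knowledge', 'union']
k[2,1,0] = 'union'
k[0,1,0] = 'recipe'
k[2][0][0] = 'road'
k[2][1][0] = 'union'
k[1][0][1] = 'awareness'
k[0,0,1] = 'meal'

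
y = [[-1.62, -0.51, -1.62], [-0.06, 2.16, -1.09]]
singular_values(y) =[2.54, 2.21]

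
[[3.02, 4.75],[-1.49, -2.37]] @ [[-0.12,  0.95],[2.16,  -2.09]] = [[9.90,-7.06], [-4.94,3.54]]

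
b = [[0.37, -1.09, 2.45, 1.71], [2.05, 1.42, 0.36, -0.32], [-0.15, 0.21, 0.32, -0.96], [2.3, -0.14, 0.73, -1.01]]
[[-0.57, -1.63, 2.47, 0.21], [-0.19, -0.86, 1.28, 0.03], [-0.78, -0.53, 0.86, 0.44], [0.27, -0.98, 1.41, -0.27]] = b@ [[0.49, -0.06, 0.04, -0.32], [-0.56, -0.24, 0.41, 0.33], [-0.8, -0.91, 1.42, 0.42], [0.35, 0.21, -0.34, -0.20]]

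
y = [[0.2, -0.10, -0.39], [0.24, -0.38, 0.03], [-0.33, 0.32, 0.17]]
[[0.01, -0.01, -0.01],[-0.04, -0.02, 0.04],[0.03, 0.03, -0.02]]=y @ [[-0.02, -0.14, 0.0], [0.1, -0.04, -0.09], [-0.06, -0.03, 0.04]]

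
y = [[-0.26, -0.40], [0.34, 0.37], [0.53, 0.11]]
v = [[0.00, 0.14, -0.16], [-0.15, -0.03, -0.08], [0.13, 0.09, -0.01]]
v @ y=[[-0.04, 0.03], [-0.01, 0.04], [-0.01, -0.02]]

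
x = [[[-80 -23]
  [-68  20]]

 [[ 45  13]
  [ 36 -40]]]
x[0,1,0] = -68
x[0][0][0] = -80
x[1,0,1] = 13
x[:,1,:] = [[-68, 20], [36, -40]]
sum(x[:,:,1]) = -30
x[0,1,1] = 20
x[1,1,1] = -40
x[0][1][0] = -68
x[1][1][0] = 36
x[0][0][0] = -80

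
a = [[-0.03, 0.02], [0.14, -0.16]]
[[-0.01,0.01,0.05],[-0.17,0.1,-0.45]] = a @ [[2.69, -1.55, 0.19],  [3.4, -1.98, 3.00]]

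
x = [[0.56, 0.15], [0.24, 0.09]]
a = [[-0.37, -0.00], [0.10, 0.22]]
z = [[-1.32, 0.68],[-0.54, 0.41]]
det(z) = -0.17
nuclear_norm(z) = 1.74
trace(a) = -0.15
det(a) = -0.08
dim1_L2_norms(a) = [0.37, 0.24]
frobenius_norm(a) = 0.44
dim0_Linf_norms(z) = [1.32, 0.68]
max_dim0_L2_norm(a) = 0.38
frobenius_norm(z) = 1.63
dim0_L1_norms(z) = [1.86, 1.09]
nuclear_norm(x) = 0.66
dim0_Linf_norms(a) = [0.37, 0.22]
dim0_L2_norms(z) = [1.43, 0.79]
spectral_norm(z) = 1.63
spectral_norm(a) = 0.39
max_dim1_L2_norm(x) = 0.58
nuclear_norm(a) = 0.60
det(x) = 0.01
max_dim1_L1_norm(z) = 2.0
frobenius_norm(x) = 0.63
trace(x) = 0.65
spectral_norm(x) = 0.63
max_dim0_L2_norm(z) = 1.43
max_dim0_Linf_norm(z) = 1.32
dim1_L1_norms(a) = [0.37, 0.32]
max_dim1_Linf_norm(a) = 0.37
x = z @ a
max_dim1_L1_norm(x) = 0.71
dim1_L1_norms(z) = [2.0, 0.95]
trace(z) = -0.91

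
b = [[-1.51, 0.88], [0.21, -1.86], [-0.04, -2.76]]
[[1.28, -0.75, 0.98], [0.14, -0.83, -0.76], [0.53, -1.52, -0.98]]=b @ [[-0.95, 0.81, -0.44], [-0.18, 0.54, 0.36]]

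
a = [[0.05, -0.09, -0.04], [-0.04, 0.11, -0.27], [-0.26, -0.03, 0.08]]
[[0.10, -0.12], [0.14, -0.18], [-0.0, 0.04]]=a @ [[-0.16, 0.07], [-0.79, 0.9], [-0.83, 1.04]]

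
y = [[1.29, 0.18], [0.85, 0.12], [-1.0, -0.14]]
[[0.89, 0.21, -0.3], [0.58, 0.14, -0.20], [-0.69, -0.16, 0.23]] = y @ [[0.72, 0.19, -0.2], [-0.24, -0.19, -0.21]]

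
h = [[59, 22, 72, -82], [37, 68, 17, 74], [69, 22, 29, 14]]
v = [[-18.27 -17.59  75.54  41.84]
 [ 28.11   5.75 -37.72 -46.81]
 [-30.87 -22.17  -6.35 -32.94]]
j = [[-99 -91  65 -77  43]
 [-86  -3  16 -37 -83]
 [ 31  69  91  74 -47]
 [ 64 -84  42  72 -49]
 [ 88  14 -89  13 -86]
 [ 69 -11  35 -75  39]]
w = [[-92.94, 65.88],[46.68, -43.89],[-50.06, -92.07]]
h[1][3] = 74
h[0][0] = 59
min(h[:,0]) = 37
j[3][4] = -49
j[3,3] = 72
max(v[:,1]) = 5.75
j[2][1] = 69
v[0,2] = 75.54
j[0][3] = -77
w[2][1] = -92.07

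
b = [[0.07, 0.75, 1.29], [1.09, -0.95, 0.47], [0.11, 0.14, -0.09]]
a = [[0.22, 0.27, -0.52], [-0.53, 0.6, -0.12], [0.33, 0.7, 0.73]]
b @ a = [[0.04, 1.37, 0.82], [0.9, 0.05, -0.11], [-0.08, 0.05, -0.14]]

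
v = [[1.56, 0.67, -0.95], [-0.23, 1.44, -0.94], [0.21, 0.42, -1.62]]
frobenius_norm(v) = 3.10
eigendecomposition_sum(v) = [[(0.77+0.03j), 0.31-1.00j, -0.29+0.34j], [(-0.14+0.56j), 0.69+0.38j, (-0.21-0.26j)], [0.04+0.07j, 0.11-0.03j, -0.05-0.01j]] + [[(0.77-0.03j),(0.31+1j),-0.29-0.34j], [-0.14-0.56j,0.69-0.38j,-0.21+0.26j], [(0.04-0.07j),(0.11+0.03j),(-0.05+0.01j)]] + [[0.03+0.00j,  0.05+0.00j,  -0.37-0.00j],[0.04+0.00j,  (0.07+0j),  -0.53-0.00j],[0.12+0.00j,  0.19+0.00j,  -1.52-0.00j]]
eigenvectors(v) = [[-0.80+0.00j, (-0.8-0j), (0.22+0j)], [(0.12-0.58j), (0.12+0.58j), (0.32+0j)], [(-0.05-0.07j), -0.05+0.07j, 0.92+0.00j]]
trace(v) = 1.38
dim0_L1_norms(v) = [2.0, 2.53, 3.51]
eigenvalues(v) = [(1.4+0.4j), (1.4-0.4j), (-1.42+0j)]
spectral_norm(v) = 2.66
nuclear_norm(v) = 4.86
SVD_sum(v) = [[0.6, 0.88, -1.26], [0.51, 0.75, -1.07], [0.56, 0.82, -1.17]] + [[0.90, -0.4, 0.15], [-0.84, 0.37, -0.14], [-0.2, 0.09, -0.03]] + [[0.06, 0.19, 0.16], [0.10, 0.32, 0.27], [-0.15, -0.49, -0.42]]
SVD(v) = [[-0.62, 0.72, -0.30],[-0.53, -0.67, -0.52],[-0.58, -0.16, 0.8]] @ diag([2.655921502787496, 1.3799952627091994, 0.825647652410628]) @ [[-0.37, -0.53, 0.76], [0.90, -0.4, 0.15], [-0.22, -0.74, -0.63]]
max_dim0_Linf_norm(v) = 1.62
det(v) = -3.03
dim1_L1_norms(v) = [3.18, 2.61, 2.25]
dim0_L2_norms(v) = [1.59, 1.64, 2.1]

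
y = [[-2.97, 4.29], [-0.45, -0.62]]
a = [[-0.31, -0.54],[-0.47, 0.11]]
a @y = [[1.16, -1.0], [1.35, -2.08]]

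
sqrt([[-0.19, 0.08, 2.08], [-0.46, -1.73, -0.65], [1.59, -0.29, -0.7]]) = [[0.66+0.66j, (-0.04-0.02j), 0.66-0.84j], [-0.20+0.20j, (0.01+1.31j), (-0.2+0.26j)], [0.52-0.65j, -0.03+0.11j, 0.52+0.86j]]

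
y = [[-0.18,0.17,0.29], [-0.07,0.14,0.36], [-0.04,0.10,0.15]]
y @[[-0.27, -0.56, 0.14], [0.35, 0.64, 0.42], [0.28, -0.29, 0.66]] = [[0.19, 0.13, 0.24],[0.17, 0.02, 0.29],[0.09, 0.04, 0.14]]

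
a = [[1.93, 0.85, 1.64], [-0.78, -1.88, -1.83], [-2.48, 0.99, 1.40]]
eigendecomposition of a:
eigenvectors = [[(-0.05-0.51j), (-0.05+0.51j), 0.04+0.00j], [(-0.25+0.29j), -0.25-0.29j, -0.91+0.00j], [(0.77+0j), (0.77-0j), 0.41+0.00j]]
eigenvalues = [(1.24+2j), (1.24-2j), (-1.03+0j)]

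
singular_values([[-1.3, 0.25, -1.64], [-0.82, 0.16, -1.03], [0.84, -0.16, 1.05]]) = [2.83, 0.01, 0.0]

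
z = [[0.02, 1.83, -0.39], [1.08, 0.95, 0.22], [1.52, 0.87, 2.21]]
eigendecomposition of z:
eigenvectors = [[0.84, 0.11, -0.19], [-0.47, -0.08, 0.01], [-0.28, -0.99, 0.98]]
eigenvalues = [-0.86, 2.11, 1.93]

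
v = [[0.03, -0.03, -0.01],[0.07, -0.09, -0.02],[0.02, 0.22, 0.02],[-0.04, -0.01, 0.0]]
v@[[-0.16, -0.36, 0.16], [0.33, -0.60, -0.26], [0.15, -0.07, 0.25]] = [[-0.02, 0.01, 0.01], [-0.04, 0.03, 0.03], [0.07, -0.14, -0.05], [0.0, 0.02, -0.00]]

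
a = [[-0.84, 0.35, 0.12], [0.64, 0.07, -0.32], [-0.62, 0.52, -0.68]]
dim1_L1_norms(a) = [1.31, 1.03, 1.82]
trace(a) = -1.45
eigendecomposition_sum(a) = [[0.05-0.00j, (0.06+0j), (-0.02+0j)], [(0.13-0j), (0.17+0j), -0.04+0.00j], [0.04-0.00j, 0.06+0.00j, (-0.01+0j)]] + [[-0.44-0.15j,  0.14-0.02j,  (0.07+0.24j)], [0.25-0.14j,  -0.05+0.07j,  -0.14-0.07j], [(-0.33-0.98j),  (0.23+0.22j),  (-0.33+0.44j)]] + [[-0.44+0.15j, 0.14+0.02j, (0.07-0.24j)], [0.25+0.14j, (-0.05-0.07j), (-0.14+0.07j)], [-0.33+0.98j, (0.23-0.22j), -0.33-0.44j]]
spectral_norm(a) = 1.34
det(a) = 0.17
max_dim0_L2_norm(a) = 1.22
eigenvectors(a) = [[(-0.33+0j), (0.24-0.32j), (0.24+0.32j)], [-0.90+0.00j, 0.04+0.24j, (0.04-0.24j)], [-0.29+0.00j, 0.88+0.00j, (0.88-0j)]]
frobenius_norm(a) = 1.57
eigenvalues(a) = [(0.2+0j), (-0.83+0.37j), (-0.83-0.37j)]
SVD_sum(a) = [[-0.77, 0.36, -0.17], [0.42, -0.2, 0.09], [-0.8, 0.37, -0.18]] + [[-0.1,  -0.1,  0.25], [0.19,  0.18,  -0.46], [0.19,  0.19,  -0.48]] + [[0.03, 0.09, 0.05], [0.03, 0.09, 0.05], [-0.01, -0.04, -0.02]]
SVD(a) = [[-0.65, 0.35, -0.68], [0.36, -0.65, -0.67], [-0.67, -0.68, 0.30]] @ diag([1.3381905194523163, 0.8138179882467916, 0.15344841365711767]) @ [[0.89, -0.41, 0.2], [-0.35, -0.34, 0.87], [-0.29, -0.85, -0.45]]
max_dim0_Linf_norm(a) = 0.84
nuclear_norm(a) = 2.31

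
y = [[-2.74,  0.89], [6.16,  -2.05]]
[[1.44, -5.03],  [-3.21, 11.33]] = y @ [[-0.73, 1.65], [-0.63, -0.57]]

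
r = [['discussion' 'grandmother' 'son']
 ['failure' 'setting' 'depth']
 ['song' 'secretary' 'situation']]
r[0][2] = 'son'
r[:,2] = ['son', 'depth', 'situation']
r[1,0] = 'failure'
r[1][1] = 'setting'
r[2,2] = 'situation'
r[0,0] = 'discussion'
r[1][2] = 'depth'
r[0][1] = 'grandmother'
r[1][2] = 'depth'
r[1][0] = 'failure'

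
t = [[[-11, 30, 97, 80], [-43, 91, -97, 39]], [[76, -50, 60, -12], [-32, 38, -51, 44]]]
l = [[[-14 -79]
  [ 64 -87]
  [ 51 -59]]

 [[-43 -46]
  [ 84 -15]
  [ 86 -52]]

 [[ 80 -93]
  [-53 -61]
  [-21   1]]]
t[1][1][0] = -32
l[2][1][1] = -61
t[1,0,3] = -12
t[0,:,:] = [[-11, 30, 97, 80], [-43, 91, -97, 39]]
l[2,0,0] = 80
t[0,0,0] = -11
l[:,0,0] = [-14, -43, 80]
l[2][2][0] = -21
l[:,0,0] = [-14, -43, 80]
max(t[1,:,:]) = 76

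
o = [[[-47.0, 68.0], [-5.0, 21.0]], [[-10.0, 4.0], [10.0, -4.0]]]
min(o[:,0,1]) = 4.0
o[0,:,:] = [[-47.0, 68.0], [-5.0, 21.0]]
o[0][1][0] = -5.0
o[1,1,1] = -4.0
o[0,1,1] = 21.0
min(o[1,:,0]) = -10.0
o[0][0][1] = 68.0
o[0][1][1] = 21.0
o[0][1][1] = 21.0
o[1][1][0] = 10.0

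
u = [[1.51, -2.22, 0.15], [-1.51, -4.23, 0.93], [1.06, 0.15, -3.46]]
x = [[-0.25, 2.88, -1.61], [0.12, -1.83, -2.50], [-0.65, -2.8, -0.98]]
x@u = [[-6.43, -11.87, 8.21], [0.29, 7.10, 6.97], [2.21, 13.14, 0.69]]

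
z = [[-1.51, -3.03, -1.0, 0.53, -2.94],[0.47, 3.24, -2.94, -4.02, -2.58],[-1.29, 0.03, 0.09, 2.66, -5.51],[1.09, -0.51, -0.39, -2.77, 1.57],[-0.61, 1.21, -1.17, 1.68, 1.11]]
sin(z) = [[0.12,-0.86,-1.99,-5.83,-0.83], [0.70,0.67,-1.45,-2.37,-1.10], [1.06,1.73,-1.16,-1.94,-0.43], [-0.1,-0.47,-0.97,-1.69,-0.88], [0.15,-0.5,0.88,1.38,0.61]]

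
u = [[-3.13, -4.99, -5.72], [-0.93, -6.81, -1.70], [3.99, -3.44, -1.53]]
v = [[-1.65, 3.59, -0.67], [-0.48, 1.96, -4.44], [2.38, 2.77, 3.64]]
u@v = [[-6.05, -36.86, 3.43], [0.76, -21.40, 24.67], [-8.57, 3.34, 7.03]]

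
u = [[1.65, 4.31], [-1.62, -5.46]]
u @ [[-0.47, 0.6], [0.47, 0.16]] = [[1.25, 1.68], [-1.80, -1.85]]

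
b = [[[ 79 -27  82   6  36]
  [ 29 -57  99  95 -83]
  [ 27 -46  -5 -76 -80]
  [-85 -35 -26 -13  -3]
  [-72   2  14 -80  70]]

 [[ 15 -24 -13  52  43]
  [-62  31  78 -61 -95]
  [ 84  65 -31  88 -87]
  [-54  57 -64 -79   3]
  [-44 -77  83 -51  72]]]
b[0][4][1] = 2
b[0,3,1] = -35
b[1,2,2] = -31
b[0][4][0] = -72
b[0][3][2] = -26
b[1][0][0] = 15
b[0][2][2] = -5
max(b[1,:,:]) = 88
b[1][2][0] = 84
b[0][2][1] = -46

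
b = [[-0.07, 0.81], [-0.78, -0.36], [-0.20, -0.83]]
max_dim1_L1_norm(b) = 1.14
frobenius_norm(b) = 1.46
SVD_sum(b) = [[0.27, 0.67], [-0.23, -0.58], [-0.31, -0.78]] + [[-0.34, 0.14], [-0.55, 0.22], [0.11, -0.05]]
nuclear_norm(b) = 1.98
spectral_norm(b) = 1.28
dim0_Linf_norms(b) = [0.78, 0.83]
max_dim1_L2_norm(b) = 0.86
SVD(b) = [[0.57,0.52], [-0.49,0.84], [-0.66,-0.17]] @ diag([1.2768524513977986, 0.7053706949962066]) @ [[0.37, 0.93],[-0.93, 0.37]]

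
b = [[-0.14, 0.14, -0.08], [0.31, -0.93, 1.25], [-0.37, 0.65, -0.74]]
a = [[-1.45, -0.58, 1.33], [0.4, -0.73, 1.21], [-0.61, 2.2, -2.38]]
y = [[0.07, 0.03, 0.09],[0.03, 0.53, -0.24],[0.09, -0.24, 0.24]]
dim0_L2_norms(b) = [0.5, 1.14, 1.45]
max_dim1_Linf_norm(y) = 0.53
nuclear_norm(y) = 0.86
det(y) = -0.00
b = y @ a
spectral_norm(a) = 3.79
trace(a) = -4.56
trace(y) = 0.84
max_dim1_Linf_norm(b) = 1.25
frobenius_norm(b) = 1.92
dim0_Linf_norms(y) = [0.09, 0.53, 0.24]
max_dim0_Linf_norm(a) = 2.38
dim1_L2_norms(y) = [0.12, 0.58, 0.35]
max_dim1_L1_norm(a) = 5.19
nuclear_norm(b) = 2.11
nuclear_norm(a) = 5.74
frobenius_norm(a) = 4.15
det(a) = 1.79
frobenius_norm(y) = 0.69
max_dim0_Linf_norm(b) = 1.25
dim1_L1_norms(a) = [3.36, 2.34, 5.19]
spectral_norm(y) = 0.67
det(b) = -0.00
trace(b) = -1.81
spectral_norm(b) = 1.91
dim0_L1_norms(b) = [0.82, 1.72, 2.07]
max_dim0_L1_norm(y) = 0.8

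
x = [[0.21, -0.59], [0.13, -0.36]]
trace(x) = -0.15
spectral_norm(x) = 0.73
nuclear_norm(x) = 0.74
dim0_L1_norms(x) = [0.34, 0.95]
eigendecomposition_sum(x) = [[-0.02, 0.03], [-0.01, 0.01]] + [[0.23,-0.62], [0.14,-0.37]]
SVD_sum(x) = [[0.21, -0.59], [0.13, -0.36]] + [[-0.00, -0.0], [0.00, 0.0]]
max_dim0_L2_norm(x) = 0.69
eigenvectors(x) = [[0.94, 0.86], [0.35, 0.51]]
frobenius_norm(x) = 0.73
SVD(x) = [[-0.85,  -0.52], [-0.52,  0.85]] @ diag([0.7339603217085378, 0.0014987186193381535]) @ [[-0.34, 0.94], [0.94, 0.34]]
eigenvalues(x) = [-0.01, -0.14]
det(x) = 0.00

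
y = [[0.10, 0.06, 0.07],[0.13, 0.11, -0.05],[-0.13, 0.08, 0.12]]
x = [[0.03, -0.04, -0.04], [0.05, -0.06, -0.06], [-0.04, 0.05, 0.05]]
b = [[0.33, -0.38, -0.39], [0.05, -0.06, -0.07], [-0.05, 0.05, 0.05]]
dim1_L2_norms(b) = [0.64, 0.1, 0.09]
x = y @ b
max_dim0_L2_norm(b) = 0.4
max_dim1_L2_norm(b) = 0.64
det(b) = -0.00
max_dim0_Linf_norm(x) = 0.06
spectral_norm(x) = 0.14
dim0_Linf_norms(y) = [0.13, 0.11, 0.12]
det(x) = 0.00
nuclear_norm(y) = 0.48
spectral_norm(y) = 0.23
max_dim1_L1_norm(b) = 1.1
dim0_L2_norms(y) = [0.21, 0.15, 0.15]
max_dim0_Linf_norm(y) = 0.13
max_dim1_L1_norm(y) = 0.33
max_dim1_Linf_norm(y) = 0.13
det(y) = 0.00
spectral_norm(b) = 0.65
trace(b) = 0.32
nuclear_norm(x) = 0.15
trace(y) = 0.33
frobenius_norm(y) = 0.30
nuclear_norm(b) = 0.66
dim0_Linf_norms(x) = [0.05, 0.06, 0.06]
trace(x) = 0.02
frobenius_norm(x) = 0.14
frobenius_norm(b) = 0.65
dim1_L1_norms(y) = [0.23, 0.29, 0.33]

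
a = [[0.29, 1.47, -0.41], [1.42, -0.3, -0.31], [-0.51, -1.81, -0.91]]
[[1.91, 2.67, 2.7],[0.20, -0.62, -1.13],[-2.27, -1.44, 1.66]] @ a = [[2.97, -2.88, -4.07],[-0.25, 2.53, 1.14],[-3.55, -5.91, -0.13]]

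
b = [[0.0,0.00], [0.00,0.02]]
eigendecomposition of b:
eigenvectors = [[1.0, 0.0], [0.0, 1.0]]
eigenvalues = [0.0, 0.02]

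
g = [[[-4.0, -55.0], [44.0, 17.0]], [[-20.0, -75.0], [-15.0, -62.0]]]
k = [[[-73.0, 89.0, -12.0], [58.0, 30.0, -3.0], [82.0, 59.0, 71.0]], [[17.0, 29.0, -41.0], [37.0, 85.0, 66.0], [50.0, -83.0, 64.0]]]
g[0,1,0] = 44.0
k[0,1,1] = 30.0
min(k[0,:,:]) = -73.0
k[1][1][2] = 66.0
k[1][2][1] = -83.0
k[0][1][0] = 58.0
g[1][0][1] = -75.0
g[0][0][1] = -55.0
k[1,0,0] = 17.0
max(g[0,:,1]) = 17.0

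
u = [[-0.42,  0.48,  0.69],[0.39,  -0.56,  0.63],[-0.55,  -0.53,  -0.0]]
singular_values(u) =[0.94, 0.94, 0.75]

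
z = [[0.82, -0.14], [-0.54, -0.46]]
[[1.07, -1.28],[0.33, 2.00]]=z@[[0.98, -1.92], [-1.87, -2.10]]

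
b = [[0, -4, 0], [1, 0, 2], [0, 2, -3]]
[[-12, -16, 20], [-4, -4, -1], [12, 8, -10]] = b @ [[0, -4, -1], [3, 4, -5], [-2, 0, 0]]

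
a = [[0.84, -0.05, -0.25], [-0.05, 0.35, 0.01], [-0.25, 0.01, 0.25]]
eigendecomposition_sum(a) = [[0.82, -0.08, -0.3], [-0.08, 0.01, 0.03], [-0.3, 0.03, 0.11]] + [[0.02, 0.00, 0.05], [0.0, 0.0, 0.01], [0.05, 0.01, 0.14]] + [[0.0,0.02,-0.0], [0.02,0.34,-0.02], [-0.00,-0.02,0.00]]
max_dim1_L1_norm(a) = 1.14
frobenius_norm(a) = 1.01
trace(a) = 1.44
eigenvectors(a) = [[0.94, -0.35, -0.07],[-0.09, -0.04, -1.00],[-0.34, -0.94, 0.07]]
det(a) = 0.05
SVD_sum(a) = [[0.82, -0.08, -0.3], [-0.08, 0.01, 0.03], [-0.30, 0.03, 0.11]] + [[0.00,0.02,-0.0], [0.02,0.34,-0.02], [-0.00,-0.02,0.0]] + [[0.02, 0.0, 0.05], [0.0, 0.0, 0.01], [0.05, 0.01, 0.14]]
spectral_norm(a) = 0.94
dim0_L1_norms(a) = [1.14, 0.41, 0.51]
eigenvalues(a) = [0.94, 0.16, 0.35]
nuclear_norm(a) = 1.44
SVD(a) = [[-0.94, -0.07, 0.35],  [0.09, -1.00, 0.04],  [0.34, 0.07, 0.94]] @ diag([0.9360173931307209, 0.3459918506229194, 0.15799075624635942]) @ [[-0.94, 0.09, 0.34], [-0.07, -1.00, 0.07], [0.35, 0.04, 0.94]]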